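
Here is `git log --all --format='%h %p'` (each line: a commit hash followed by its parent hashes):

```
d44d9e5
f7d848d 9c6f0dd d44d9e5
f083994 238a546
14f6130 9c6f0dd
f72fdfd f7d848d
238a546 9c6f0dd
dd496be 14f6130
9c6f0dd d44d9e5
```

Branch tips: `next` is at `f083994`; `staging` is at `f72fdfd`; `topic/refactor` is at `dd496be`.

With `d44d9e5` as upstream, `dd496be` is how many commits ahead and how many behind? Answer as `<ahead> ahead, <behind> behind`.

3 ahead, 0 behind

Reachable from dd496be: {14f6130, 9c6f0dd, d44d9e5, dd496be}.
Reachable from d44d9e5: {d44d9e5}.
Only in dd496be's history (ahead): {14f6130, 9c6f0dd, dd496be} — 3.
Only in d44d9e5's history (behind): {} — 0.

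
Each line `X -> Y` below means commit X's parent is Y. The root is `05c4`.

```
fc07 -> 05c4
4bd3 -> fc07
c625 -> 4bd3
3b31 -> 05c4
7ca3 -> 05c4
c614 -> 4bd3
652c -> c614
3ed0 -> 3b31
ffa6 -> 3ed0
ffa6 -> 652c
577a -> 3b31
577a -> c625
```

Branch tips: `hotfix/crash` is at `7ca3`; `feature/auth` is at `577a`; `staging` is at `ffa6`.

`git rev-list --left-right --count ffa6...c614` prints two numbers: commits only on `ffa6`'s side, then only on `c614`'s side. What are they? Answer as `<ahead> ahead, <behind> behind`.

4 ahead, 0 behind

Reachable from ffa6: {05c4, 3b31, 3ed0, 4bd3, 652c, c614, fc07, ffa6}.
Reachable from c614: {05c4, 4bd3, c614, fc07}.
Only in ffa6's history (ahead): {3b31, 3ed0, 652c, ffa6} — 4.
Only in c614's history (behind): {} — 0.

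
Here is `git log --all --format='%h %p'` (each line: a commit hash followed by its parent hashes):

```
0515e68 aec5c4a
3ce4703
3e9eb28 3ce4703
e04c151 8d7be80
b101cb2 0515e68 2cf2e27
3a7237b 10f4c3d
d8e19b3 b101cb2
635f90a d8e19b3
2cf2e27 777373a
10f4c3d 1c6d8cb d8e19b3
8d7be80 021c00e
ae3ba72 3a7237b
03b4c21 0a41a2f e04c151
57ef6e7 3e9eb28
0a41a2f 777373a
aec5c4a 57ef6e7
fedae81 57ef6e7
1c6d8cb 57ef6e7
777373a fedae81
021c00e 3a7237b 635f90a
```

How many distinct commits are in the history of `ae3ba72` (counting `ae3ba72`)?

14

Walking parent pointers from ae3ba72: reachable set = {0515e68, 10f4c3d, 1c6d8cb, 2cf2e27, 3a7237b, 3ce4703, 3e9eb28, 57ef6e7, 777373a, ae3ba72, aec5c4a, b101cb2, d8e19b3, fedae81}.
That is 14 commits.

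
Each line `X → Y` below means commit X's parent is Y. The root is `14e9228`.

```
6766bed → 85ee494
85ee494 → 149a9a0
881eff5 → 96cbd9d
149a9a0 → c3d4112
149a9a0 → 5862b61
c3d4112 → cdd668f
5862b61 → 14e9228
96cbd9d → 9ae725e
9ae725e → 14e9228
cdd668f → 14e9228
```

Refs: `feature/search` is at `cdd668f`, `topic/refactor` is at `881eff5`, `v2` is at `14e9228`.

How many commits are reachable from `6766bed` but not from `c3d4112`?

4

Reachable from 6766bed: {149a9a0, 14e9228, 5862b61, 6766bed, 85ee494, c3d4112, cdd668f}.
Reachable from c3d4112: {14e9228, c3d4112, cdd668f}.
In 6766bed's history but not c3d4112's: {149a9a0, 5862b61, 6766bed, 85ee494} — 4 commits.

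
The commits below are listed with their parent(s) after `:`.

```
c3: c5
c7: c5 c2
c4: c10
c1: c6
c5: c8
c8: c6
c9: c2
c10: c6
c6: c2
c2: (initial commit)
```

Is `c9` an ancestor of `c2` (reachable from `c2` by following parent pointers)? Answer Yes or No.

Ancestors of c2: {c2}.
c9 is not in that set, so it is not an ancestor of c2.

No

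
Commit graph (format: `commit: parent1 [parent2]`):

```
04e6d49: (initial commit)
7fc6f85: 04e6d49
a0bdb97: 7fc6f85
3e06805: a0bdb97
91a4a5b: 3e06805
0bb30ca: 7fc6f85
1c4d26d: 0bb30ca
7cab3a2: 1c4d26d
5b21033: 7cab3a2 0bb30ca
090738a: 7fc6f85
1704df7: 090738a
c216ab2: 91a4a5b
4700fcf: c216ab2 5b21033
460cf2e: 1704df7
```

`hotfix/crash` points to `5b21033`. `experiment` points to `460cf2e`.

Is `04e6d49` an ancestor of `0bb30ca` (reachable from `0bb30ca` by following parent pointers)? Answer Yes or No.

Ancestors of 0bb30ca (commits reachable by following parents): {04e6d49, 0bb30ca, 7fc6f85}.
04e6d49 is in that set, so it is an ancestor of 0bb30ca.

Yes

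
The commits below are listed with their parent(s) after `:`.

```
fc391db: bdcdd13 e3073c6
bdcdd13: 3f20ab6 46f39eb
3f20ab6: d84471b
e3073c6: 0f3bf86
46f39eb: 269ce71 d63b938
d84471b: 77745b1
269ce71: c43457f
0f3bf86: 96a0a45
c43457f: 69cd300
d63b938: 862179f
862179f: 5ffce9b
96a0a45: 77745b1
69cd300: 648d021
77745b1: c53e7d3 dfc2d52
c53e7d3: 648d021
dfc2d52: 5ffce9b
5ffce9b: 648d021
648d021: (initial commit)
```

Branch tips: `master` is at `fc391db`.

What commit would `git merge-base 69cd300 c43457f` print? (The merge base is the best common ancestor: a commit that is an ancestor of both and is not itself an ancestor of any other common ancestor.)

69cd300

Ancestors of 69cd300: {648d021, 69cd300}.
Ancestors of c43457f: {648d021, 69cd300, c43457f}.
Common ancestors: {648d021, 69cd300}.
Among these, 69cd300 is not an ancestor of any other common ancestor — it is the merge base.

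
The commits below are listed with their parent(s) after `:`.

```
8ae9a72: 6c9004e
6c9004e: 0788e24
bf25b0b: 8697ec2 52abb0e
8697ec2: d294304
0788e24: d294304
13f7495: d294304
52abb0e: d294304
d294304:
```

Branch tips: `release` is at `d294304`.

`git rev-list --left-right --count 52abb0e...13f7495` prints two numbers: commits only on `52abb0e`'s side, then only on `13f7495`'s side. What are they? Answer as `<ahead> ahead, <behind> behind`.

1 ahead, 1 behind

Reachable from 52abb0e: {52abb0e, d294304}.
Reachable from 13f7495: {13f7495, d294304}.
Only in 52abb0e's history (ahead): {52abb0e} — 1.
Only in 13f7495's history (behind): {13f7495} — 1.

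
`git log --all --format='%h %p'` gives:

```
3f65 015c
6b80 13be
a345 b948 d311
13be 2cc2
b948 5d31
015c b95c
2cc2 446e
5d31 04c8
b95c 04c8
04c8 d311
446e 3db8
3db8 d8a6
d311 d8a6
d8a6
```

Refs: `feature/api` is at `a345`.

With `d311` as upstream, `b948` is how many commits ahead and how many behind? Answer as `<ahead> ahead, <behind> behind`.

Reachable from b948: {04c8, 5d31, b948, d311, d8a6}.
Reachable from d311: {d311, d8a6}.
Only in b948's history (ahead): {04c8, 5d31, b948} — 3.
Only in d311's history (behind): {} — 0.

3 ahead, 0 behind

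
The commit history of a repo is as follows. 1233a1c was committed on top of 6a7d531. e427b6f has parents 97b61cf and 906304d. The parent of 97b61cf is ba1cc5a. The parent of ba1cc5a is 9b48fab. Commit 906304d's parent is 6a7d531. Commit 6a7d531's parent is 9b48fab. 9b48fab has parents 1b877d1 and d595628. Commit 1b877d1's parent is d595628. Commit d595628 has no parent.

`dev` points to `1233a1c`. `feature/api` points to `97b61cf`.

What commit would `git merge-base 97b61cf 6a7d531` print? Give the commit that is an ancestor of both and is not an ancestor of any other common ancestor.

9b48fab

Ancestors of 97b61cf: {1b877d1, 97b61cf, 9b48fab, ba1cc5a, d595628}.
Ancestors of 6a7d531: {1b877d1, 6a7d531, 9b48fab, d595628}.
Common ancestors: {1b877d1, 9b48fab, d595628}.
Among these, 9b48fab is not an ancestor of any other common ancestor — it is the merge base.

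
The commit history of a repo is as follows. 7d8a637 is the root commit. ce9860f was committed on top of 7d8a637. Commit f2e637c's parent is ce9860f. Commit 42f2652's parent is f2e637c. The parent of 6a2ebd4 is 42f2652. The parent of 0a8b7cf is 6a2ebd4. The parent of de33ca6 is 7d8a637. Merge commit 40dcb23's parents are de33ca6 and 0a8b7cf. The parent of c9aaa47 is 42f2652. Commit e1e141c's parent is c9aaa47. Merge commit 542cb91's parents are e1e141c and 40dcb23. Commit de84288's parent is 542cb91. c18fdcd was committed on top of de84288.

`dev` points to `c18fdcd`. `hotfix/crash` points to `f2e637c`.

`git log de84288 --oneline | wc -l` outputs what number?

Walking parent pointers from de84288: reachable set = {0a8b7cf, 40dcb23, 42f2652, 542cb91, 6a2ebd4, 7d8a637, c9aaa47, ce9860f, de33ca6, de84288, e1e141c, f2e637c}.
That is 12 commits.

12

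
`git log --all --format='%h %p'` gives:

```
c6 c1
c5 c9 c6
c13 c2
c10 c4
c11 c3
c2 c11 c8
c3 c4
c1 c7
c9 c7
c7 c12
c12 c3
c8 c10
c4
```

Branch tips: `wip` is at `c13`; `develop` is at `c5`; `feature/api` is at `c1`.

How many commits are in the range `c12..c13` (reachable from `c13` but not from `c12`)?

5

Reachable from c13: {c10, c11, c13, c2, c3, c4, c8}.
Reachable from c12: {c12, c3, c4}.
In c13's history but not c12's: {c10, c11, c13, c2, c8} — 5 commits.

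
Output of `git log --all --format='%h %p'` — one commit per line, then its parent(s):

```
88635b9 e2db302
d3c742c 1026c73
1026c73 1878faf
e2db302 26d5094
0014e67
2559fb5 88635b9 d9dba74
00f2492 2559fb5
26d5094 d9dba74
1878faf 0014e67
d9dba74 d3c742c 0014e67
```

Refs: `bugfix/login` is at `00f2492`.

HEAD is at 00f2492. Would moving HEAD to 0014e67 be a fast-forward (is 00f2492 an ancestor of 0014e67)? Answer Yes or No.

No

A fast-forward from 00f2492 to 0014e67 is possible iff 00f2492 is an ancestor of 0014e67.
Ancestors of 0014e67: {0014e67}.
00f2492 is not among them, so fast-forward is not possible.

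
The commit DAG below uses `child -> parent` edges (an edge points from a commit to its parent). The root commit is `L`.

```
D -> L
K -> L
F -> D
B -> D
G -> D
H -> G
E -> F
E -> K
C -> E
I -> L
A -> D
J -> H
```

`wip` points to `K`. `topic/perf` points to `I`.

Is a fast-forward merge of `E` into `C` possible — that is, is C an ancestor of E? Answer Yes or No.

No

A fast-forward from C to E is possible iff C is an ancestor of E.
Ancestors of E: {D, E, F, K, L}.
C is not among them, so fast-forward is not possible.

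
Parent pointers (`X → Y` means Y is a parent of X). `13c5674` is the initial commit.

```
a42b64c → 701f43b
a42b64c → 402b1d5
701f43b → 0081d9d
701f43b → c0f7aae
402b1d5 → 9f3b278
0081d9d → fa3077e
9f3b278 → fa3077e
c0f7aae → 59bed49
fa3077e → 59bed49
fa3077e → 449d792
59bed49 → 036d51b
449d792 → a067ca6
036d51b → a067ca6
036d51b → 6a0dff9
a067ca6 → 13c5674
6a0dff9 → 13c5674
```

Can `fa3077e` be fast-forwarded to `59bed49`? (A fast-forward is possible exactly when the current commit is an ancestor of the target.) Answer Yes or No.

A fast-forward from fa3077e to 59bed49 is possible iff fa3077e is an ancestor of 59bed49.
Ancestors of 59bed49: {036d51b, 13c5674, 59bed49, 6a0dff9, a067ca6}.
fa3077e is not among them, so fast-forward is not possible.

No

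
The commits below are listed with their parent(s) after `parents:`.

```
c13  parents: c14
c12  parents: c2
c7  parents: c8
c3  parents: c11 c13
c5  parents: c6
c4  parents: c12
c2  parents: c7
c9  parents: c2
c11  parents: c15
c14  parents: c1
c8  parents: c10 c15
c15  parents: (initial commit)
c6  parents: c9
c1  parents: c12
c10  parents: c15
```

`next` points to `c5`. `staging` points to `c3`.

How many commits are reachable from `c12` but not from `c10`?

4

Reachable from c12: {c10, c12, c15, c2, c7, c8}.
Reachable from c10: {c10, c15}.
In c12's history but not c10's: {c12, c2, c7, c8} — 4 commits.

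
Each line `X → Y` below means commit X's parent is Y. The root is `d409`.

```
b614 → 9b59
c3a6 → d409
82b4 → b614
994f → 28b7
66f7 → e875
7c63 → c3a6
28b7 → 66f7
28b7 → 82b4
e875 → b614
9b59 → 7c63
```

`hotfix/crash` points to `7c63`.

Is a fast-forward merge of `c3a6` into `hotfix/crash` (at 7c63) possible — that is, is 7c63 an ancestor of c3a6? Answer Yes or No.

No

A fast-forward from 7c63 to c3a6 is possible iff 7c63 is an ancestor of c3a6.
Ancestors of c3a6: {c3a6, d409}.
7c63 is not among them, so fast-forward is not possible.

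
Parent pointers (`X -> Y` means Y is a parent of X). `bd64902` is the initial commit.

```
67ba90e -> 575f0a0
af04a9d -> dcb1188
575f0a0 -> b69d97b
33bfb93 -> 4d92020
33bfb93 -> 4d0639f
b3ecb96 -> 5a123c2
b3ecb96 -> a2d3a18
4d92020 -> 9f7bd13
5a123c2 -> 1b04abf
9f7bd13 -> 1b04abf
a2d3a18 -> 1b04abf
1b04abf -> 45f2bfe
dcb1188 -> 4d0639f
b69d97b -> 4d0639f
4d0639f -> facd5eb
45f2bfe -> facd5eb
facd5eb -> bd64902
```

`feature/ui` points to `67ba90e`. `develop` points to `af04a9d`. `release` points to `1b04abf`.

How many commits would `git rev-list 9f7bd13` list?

Walking parent pointers from 9f7bd13: reachable set = {1b04abf, 45f2bfe, 9f7bd13, bd64902, facd5eb}.
That is 5 commits.

5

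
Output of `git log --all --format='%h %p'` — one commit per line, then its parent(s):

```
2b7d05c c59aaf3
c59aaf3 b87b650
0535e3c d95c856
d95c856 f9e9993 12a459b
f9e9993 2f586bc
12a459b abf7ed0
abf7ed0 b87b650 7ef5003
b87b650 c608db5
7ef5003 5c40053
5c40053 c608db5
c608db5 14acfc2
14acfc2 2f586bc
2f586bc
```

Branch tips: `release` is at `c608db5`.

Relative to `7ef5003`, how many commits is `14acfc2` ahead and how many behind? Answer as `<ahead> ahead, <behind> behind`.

Reachable from 14acfc2: {14acfc2, 2f586bc}.
Reachable from 7ef5003: {14acfc2, 2f586bc, 5c40053, 7ef5003, c608db5}.
Only in 14acfc2's history (ahead): {} — 0.
Only in 7ef5003's history (behind): {5c40053, 7ef5003, c608db5} — 3.

0 ahead, 3 behind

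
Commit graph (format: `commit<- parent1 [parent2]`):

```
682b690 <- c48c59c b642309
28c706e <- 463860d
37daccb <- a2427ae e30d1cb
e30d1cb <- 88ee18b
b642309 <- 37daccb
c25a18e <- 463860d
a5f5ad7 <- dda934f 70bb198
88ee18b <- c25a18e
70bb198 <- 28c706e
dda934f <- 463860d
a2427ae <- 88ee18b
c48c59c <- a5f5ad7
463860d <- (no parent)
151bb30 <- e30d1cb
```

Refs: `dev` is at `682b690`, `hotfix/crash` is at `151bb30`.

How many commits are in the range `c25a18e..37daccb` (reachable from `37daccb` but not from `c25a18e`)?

Reachable from 37daccb: {37daccb, 463860d, 88ee18b, a2427ae, c25a18e, e30d1cb}.
Reachable from c25a18e: {463860d, c25a18e}.
In 37daccb's history but not c25a18e's: {37daccb, 88ee18b, a2427ae, e30d1cb} — 4 commits.

4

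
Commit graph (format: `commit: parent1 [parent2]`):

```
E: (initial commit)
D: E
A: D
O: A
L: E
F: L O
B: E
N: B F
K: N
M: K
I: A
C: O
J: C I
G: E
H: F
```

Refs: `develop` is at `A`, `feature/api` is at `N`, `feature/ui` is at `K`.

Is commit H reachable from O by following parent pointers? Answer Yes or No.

Ancestors of O: {A, D, E, O}.
H is not in that set, so it is not an ancestor of O.

No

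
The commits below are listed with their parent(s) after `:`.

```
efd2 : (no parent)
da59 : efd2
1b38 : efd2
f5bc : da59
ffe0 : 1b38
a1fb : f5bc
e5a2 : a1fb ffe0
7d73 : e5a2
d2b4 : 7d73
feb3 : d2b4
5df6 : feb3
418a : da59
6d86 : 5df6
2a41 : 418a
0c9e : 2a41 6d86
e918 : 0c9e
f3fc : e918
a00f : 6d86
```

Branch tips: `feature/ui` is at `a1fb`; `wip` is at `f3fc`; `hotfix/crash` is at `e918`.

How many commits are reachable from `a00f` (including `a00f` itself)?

13

Walking parent pointers from a00f: reachable set = {1b38, 5df6, 6d86, 7d73, a00f, a1fb, d2b4, da59, e5a2, efd2, f5bc, feb3, ffe0}.
That is 13 commits.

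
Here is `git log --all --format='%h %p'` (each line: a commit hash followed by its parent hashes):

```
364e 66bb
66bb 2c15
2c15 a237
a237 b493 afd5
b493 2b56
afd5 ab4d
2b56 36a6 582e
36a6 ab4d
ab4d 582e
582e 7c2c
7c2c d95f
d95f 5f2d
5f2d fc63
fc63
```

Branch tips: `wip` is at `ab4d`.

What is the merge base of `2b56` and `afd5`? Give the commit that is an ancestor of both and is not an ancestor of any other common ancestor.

ab4d

Ancestors of 2b56: {2b56, 36a6, 582e, 5f2d, 7c2c, ab4d, d95f, fc63}.
Ancestors of afd5: {582e, 5f2d, 7c2c, ab4d, afd5, d95f, fc63}.
Common ancestors: {582e, 5f2d, 7c2c, ab4d, d95f, fc63}.
Among these, ab4d is not an ancestor of any other common ancestor — it is the merge base.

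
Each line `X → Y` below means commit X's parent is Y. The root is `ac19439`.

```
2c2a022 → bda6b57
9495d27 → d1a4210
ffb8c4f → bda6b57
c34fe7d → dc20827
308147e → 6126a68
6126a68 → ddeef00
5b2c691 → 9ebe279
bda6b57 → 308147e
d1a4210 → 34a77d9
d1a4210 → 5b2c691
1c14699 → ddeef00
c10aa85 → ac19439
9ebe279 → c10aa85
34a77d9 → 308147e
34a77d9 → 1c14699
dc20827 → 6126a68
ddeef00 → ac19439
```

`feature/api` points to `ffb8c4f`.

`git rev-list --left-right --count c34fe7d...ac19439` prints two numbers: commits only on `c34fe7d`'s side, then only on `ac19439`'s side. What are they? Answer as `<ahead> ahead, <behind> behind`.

4 ahead, 0 behind

Reachable from c34fe7d: {6126a68, ac19439, c34fe7d, dc20827, ddeef00}.
Reachable from ac19439: {ac19439}.
Only in c34fe7d's history (ahead): {6126a68, c34fe7d, dc20827, ddeef00} — 4.
Only in ac19439's history (behind): {} — 0.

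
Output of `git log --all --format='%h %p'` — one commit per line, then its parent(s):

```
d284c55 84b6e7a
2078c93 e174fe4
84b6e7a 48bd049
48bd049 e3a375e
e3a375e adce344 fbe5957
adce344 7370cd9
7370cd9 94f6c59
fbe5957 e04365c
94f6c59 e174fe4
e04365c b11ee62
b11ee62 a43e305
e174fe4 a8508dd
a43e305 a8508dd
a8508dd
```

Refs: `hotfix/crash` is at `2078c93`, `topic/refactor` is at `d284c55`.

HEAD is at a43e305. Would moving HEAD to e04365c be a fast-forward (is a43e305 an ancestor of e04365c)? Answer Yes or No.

A fast-forward from a43e305 to e04365c is possible iff a43e305 is an ancestor of e04365c.
Ancestors of e04365c: {a43e305, a8508dd, b11ee62, e04365c}.
a43e305 is among them, so fast-forward is possible.

Yes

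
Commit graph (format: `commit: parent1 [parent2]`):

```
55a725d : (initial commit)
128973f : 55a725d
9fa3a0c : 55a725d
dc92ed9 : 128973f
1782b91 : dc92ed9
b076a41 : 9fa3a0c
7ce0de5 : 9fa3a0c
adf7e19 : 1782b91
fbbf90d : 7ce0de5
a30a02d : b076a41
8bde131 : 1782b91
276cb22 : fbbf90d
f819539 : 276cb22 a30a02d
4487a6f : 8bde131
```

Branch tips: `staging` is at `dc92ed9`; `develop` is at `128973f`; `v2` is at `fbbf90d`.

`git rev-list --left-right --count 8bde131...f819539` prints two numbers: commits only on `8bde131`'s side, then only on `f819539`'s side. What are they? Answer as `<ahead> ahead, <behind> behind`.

4 ahead, 7 behind

Reachable from 8bde131: {128973f, 1782b91, 55a725d, 8bde131, dc92ed9}.
Reachable from f819539: {276cb22, 55a725d, 7ce0de5, 9fa3a0c, a30a02d, b076a41, f819539, fbbf90d}.
Only in 8bde131's history (ahead): {128973f, 1782b91, 8bde131, dc92ed9} — 4.
Only in f819539's history (behind): {276cb22, 7ce0de5, 9fa3a0c, a30a02d, b076a41, f819539, fbbf90d} — 7.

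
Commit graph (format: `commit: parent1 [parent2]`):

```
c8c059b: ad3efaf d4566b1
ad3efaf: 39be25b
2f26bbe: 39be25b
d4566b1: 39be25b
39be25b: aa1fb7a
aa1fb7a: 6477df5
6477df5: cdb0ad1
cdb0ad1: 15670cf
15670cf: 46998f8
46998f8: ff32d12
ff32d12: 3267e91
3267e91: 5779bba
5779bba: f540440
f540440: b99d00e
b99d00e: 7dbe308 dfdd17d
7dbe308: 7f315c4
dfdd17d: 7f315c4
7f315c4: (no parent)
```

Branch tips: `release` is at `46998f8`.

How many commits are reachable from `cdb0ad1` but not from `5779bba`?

5

Reachable from cdb0ad1: {15670cf, 3267e91, 46998f8, 5779bba, 7dbe308, 7f315c4, b99d00e, cdb0ad1, dfdd17d, f540440, ff32d12}.
Reachable from 5779bba: {5779bba, 7dbe308, 7f315c4, b99d00e, dfdd17d, f540440}.
In cdb0ad1's history but not 5779bba's: {15670cf, 3267e91, 46998f8, cdb0ad1, ff32d12} — 5 commits.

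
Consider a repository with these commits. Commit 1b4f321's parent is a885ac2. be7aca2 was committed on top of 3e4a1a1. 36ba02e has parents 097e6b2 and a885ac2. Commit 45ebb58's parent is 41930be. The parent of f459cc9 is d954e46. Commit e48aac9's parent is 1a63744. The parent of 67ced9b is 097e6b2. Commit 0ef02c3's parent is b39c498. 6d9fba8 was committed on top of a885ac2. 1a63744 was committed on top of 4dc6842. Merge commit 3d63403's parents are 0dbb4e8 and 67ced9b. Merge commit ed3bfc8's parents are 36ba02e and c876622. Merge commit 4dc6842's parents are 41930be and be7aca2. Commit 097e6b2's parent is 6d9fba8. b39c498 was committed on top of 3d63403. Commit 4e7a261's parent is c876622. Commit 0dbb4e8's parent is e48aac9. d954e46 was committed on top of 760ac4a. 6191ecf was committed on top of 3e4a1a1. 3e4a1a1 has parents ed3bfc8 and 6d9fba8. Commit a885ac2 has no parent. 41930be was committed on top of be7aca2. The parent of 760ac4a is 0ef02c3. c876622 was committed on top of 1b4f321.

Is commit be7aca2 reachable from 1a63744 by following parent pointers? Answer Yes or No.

Ancestors of 1a63744 (commits reachable by following parents): {097e6b2, 1a63744, 1b4f321, 36ba02e, 3e4a1a1, 41930be, 4dc6842, 6d9fba8, a885ac2, be7aca2, c876622, ed3bfc8}.
be7aca2 is in that set, so it is an ancestor of 1a63744.

Yes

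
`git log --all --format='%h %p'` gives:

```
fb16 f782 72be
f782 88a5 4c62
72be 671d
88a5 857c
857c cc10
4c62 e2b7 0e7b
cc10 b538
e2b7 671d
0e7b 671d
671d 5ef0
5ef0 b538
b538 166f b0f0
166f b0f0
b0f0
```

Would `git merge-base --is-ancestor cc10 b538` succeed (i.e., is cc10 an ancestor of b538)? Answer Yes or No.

Ancestors of b538: {166f, b0f0, b538}.
cc10 is not in that set, so it is not an ancestor of b538.

No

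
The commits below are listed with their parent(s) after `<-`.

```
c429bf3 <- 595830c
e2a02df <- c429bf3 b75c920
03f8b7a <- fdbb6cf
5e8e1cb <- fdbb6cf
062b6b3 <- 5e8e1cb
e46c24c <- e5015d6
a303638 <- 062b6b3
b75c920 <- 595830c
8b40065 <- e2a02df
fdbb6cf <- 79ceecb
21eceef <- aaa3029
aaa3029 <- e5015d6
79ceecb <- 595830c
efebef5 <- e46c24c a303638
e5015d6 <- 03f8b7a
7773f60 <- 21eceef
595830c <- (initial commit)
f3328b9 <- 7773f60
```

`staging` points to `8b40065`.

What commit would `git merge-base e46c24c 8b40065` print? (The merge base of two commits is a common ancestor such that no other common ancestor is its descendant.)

Ancestors of e46c24c: {03f8b7a, 595830c, 79ceecb, e46c24c, e5015d6, fdbb6cf}.
Ancestors of 8b40065: {595830c, 8b40065, b75c920, c429bf3, e2a02df}.
Common ancestors: {595830c}.
The only common ancestor is 595830c, so it is the merge base.

595830c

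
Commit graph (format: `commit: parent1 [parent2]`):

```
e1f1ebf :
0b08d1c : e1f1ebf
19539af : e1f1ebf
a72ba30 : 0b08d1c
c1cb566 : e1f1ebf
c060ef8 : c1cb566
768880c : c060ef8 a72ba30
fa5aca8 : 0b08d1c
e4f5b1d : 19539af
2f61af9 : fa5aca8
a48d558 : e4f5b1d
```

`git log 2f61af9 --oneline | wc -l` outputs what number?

Walking parent pointers from 2f61af9: reachable set = {0b08d1c, 2f61af9, e1f1ebf, fa5aca8}.
That is 4 commits.

4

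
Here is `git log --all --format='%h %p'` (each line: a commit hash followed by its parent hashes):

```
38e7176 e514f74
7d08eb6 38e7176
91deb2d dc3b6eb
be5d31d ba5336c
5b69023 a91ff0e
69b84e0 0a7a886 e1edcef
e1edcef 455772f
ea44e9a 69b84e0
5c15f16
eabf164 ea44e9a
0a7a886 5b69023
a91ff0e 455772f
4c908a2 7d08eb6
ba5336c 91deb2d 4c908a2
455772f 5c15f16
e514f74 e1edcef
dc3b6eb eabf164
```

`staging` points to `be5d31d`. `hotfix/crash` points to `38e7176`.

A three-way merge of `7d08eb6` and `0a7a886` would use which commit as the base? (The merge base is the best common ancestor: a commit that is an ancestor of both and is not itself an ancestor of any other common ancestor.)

455772f

Ancestors of 7d08eb6: {38e7176, 455772f, 5c15f16, 7d08eb6, e1edcef, e514f74}.
Ancestors of 0a7a886: {0a7a886, 455772f, 5b69023, 5c15f16, a91ff0e}.
Common ancestors: {455772f, 5c15f16}.
Among these, 455772f is not an ancestor of any other common ancestor — it is the merge base.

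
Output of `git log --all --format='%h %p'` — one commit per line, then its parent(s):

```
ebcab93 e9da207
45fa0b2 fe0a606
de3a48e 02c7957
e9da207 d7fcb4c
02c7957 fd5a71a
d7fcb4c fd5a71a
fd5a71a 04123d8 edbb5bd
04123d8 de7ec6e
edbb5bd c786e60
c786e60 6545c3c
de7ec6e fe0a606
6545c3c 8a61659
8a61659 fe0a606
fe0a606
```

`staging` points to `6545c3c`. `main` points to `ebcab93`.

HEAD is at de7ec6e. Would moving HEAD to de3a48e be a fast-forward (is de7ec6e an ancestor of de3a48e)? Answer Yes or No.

Yes

A fast-forward from de7ec6e to de3a48e is possible iff de7ec6e is an ancestor of de3a48e.
Ancestors of de3a48e: {02c7957, 04123d8, 6545c3c, 8a61659, c786e60, de3a48e, de7ec6e, edbb5bd, fd5a71a, fe0a606}.
de7ec6e is among them, so fast-forward is possible.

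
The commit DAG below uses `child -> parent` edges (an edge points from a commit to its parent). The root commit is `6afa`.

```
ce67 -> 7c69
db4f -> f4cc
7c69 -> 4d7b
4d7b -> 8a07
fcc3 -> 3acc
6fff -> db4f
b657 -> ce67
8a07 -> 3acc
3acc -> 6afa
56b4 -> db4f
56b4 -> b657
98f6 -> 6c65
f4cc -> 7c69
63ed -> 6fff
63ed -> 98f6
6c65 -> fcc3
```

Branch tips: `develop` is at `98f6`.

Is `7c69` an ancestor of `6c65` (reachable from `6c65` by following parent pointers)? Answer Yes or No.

No

Ancestors of 6c65: {3acc, 6afa, 6c65, fcc3}.
7c69 is not in that set, so it is not an ancestor of 6c65.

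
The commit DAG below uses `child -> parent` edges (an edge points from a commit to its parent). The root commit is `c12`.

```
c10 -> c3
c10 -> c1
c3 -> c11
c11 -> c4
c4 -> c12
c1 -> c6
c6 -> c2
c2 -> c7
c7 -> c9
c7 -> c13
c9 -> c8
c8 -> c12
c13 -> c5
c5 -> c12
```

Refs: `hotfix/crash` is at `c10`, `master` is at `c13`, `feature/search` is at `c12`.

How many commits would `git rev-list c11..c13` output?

2

Reachable from c13: {c12, c13, c5}.
Reachable from c11: {c11, c12, c4}.
In c13's history but not c11's: {c13, c5} — 2 commits.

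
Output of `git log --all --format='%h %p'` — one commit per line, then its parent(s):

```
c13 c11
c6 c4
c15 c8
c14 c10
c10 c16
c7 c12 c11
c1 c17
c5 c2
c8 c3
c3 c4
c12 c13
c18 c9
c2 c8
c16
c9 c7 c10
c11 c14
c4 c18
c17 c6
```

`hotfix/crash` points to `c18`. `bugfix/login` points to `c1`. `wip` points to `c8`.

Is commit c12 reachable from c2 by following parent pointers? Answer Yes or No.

Yes

Ancestors of c2 (commits reachable by following parents): {c10, c11, c12, c13, c14, c16, c18, c2, c3, c4, c7, c8, c9}.
c12 is in that set, so it is an ancestor of c2.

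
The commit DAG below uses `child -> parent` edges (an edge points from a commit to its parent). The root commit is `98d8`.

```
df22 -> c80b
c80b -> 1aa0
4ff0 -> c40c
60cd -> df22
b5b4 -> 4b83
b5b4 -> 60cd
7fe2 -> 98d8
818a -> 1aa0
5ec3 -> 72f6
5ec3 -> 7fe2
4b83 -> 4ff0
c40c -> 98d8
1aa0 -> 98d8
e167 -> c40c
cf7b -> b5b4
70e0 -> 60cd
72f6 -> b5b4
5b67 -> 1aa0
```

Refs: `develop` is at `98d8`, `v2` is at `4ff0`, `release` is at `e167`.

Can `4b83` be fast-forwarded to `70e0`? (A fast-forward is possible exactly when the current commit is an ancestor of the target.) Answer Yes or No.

No

A fast-forward from 4b83 to 70e0 is possible iff 4b83 is an ancestor of 70e0.
Ancestors of 70e0: {1aa0, 60cd, 70e0, 98d8, c80b, df22}.
4b83 is not among them, so fast-forward is not possible.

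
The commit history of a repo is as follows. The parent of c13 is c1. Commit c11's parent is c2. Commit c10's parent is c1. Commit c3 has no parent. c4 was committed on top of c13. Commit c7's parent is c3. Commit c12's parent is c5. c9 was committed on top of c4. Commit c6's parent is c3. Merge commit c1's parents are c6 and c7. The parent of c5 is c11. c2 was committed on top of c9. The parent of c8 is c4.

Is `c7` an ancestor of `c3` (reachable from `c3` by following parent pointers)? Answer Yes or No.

Ancestors of c3: {c3}.
c7 is not in that set, so it is not an ancestor of c3.

No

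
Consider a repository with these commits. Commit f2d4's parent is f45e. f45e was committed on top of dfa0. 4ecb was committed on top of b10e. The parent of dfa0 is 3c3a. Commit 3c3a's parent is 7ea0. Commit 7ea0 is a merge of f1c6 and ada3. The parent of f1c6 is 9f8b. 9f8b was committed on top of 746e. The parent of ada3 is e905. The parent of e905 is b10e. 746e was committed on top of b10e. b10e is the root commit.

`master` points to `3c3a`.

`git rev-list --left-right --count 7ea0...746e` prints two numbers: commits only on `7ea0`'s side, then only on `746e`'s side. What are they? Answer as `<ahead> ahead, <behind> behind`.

Reachable from 7ea0: {746e, 7ea0, 9f8b, ada3, b10e, e905, f1c6}.
Reachable from 746e: {746e, b10e}.
Only in 7ea0's history (ahead): {7ea0, 9f8b, ada3, e905, f1c6} — 5.
Only in 746e's history (behind): {} — 0.

5 ahead, 0 behind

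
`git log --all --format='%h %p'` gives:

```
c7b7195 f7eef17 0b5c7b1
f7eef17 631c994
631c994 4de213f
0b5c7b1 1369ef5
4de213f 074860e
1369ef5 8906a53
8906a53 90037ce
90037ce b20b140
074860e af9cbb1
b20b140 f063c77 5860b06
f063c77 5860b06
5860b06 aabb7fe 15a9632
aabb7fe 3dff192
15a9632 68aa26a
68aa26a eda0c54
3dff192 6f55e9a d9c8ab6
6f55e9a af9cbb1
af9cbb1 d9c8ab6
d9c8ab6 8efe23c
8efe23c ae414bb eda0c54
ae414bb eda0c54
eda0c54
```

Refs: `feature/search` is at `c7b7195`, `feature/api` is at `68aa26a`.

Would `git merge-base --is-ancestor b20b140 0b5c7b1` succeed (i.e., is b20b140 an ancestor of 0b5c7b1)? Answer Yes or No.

Ancestors of 0b5c7b1 (commits reachable by following parents): {0b5c7b1, 1369ef5, 15a9632, 3dff192, 5860b06, 68aa26a, 6f55e9a, 8906a53, 8efe23c, 90037ce, aabb7fe, ae414bb, af9cbb1, b20b140, d9c8ab6, eda0c54, f063c77}.
b20b140 is in that set, so it is an ancestor of 0b5c7b1.

Yes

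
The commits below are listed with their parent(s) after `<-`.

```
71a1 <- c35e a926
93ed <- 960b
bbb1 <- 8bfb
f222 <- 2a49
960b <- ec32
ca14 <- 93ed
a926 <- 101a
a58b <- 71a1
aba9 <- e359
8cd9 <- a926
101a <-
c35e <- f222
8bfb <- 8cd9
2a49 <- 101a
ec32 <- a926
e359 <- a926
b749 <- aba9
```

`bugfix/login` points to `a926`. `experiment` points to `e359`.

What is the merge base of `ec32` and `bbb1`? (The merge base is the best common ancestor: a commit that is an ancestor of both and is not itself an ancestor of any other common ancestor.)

a926

Ancestors of ec32: {101a, a926, ec32}.
Ancestors of bbb1: {101a, 8bfb, 8cd9, a926, bbb1}.
Common ancestors: {101a, a926}.
Among these, a926 is not an ancestor of any other common ancestor — it is the merge base.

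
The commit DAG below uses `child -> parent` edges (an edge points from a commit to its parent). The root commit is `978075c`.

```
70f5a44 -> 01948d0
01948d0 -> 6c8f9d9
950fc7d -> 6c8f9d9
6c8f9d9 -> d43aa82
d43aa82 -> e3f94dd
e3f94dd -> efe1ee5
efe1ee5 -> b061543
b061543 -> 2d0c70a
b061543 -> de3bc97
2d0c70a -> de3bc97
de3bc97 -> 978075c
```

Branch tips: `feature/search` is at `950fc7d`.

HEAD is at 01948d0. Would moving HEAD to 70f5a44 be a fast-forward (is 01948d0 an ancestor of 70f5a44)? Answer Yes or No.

Yes

A fast-forward from 01948d0 to 70f5a44 is possible iff 01948d0 is an ancestor of 70f5a44.
Ancestors of 70f5a44: {01948d0, 2d0c70a, 6c8f9d9, 70f5a44, 978075c, b061543, d43aa82, de3bc97, e3f94dd, efe1ee5}.
01948d0 is among them, so fast-forward is possible.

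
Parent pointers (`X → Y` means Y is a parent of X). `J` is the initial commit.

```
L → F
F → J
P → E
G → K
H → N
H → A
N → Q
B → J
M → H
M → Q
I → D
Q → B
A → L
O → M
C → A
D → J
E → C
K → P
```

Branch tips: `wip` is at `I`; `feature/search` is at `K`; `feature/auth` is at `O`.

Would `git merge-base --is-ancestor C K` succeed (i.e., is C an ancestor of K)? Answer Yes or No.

Yes

Ancestors of K (commits reachable by following parents): {A, C, E, F, J, K, L, P}.
C is in that set, so it is an ancestor of K.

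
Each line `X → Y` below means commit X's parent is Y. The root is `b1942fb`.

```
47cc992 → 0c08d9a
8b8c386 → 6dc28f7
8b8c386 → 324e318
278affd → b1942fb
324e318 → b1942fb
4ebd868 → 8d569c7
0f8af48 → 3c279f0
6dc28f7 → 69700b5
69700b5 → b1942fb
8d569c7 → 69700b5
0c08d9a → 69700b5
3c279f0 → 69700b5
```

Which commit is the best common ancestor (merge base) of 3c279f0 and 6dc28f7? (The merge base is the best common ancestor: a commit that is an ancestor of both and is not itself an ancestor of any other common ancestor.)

69700b5

Ancestors of 3c279f0: {3c279f0, 69700b5, b1942fb}.
Ancestors of 6dc28f7: {69700b5, 6dc28f7, b1942fb}.
Common ancestors: {69700b5, b1942fb}.
Among these, 69700b5 is not an ancestor of any other common ancestor — it is the merge base.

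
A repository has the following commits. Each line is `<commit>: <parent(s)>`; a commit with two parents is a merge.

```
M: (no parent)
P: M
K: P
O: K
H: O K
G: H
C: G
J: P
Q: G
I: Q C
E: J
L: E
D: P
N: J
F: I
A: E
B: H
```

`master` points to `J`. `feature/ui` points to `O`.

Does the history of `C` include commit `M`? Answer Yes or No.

Yes

Ancestors of C (commits reachable by following parents): {C, G, H, K, M, O, P}.
M is in that set, so it is an ancestor of C.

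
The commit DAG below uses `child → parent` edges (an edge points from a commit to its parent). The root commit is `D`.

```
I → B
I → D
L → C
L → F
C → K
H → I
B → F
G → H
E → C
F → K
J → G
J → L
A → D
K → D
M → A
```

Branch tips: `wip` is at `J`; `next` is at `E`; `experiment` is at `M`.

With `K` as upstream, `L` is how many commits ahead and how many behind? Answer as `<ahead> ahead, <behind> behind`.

3 ahead, 0 behind

Reachable from L: {C, D, F, K, L}.
Reachable from K: {D, K}.
Only in L's history (ahead): {C, F, L} — 3.
Only in K's history (behind): {} — 0.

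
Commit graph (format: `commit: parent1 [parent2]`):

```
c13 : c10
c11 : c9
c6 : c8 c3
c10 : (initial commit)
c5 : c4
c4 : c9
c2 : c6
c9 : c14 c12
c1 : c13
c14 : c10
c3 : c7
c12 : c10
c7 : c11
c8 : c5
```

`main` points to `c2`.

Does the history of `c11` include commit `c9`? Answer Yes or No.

Ancestors of c11 (commits reachable by following parents): {c10, c11, c12, c14, c9}.
c9 is in that set, so it is an ancestor of c11.

Yes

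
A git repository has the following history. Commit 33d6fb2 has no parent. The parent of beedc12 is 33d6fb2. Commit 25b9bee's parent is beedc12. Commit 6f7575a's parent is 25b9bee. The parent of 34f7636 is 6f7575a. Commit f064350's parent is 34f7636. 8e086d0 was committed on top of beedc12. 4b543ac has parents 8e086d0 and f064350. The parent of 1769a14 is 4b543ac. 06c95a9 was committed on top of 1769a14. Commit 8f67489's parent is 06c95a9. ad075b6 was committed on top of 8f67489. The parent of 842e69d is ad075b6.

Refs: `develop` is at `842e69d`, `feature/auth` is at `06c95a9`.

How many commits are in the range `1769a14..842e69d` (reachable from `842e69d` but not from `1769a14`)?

4

Reachable from 842e69d: {06c95a9, 1769a14, 25b9bee, 33d6fb2, 34f7636, 4b543ac, 6f7575a, 842e69d, 8e086d0, 8f67489, ad075b6, beedc12, f064350}.
Reachable from 1769a14: {1769a14, 25b9bee, 33d6fb2, 34f7636, 4b543ac, 6f7575a, 8e086d0, beedc12, f064350}.
In 842e69d's history but not 1769a14's: {06c95a9, 842e69d, 8f67489, ad075b6} — 4 commits.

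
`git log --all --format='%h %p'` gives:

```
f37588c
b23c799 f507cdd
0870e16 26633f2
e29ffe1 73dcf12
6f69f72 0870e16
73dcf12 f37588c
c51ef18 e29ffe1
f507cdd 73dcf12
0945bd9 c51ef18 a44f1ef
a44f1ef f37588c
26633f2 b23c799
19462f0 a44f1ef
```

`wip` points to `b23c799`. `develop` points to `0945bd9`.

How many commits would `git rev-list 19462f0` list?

3

Walking parent pointers from 19462f0: reachable set = {19462f0, a44f1ef, f37588c}.
That is 3 commits.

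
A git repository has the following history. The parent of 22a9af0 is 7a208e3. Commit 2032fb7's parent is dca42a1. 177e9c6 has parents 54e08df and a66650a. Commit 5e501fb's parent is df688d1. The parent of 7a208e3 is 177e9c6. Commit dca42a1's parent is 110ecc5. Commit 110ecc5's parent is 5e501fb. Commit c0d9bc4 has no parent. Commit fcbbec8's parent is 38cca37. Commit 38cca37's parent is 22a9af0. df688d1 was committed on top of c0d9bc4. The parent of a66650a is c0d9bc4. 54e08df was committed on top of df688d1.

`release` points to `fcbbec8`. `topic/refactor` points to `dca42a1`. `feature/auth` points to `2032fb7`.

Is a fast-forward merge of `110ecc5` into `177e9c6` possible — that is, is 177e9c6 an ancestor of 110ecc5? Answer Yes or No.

No

A fast-forward from 177e9c6 to 110ecc5 is possible iff 177e9c6 is an ancestor of 110ecc5.
Ancestors of 110ecc5: {110ecc5, 5e501fb, c0d9bc4, df688d1}.
177e9c6 is not among them, so fast-forward is not possible.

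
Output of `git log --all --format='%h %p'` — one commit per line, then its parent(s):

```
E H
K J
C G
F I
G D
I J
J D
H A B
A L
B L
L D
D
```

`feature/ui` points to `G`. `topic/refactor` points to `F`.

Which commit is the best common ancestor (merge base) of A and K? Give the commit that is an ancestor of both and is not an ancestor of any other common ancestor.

Ancestors of A: {A, D, L}.
Ancestors of K: {D, J, K}.
Common ancestors: {D}.
The only common ancestor is D, so it is the merge base.

D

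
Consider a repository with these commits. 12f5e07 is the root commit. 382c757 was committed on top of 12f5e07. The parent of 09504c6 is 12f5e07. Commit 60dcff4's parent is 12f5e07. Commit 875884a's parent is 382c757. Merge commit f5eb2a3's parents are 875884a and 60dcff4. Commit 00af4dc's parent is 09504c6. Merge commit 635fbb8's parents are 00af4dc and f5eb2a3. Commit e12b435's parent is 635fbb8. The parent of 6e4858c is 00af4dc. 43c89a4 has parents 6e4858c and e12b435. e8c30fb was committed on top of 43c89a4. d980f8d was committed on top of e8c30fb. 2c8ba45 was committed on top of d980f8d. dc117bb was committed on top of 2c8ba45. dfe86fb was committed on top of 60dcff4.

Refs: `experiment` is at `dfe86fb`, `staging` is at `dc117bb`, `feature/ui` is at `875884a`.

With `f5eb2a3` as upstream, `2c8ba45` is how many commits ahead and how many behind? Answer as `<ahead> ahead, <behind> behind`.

9 ahead, 0 behind

Reachable from 2c8ba45: {00af4dc, 09504c6, 12f5e07, 2c8ba45, 382c757, 43c89a4, 60dcff4, 635fbb8, 6e4858c, 875884a, d980f8d, e12b435, e8c30fb, f5eb2a3}.
Reachable from f5eb2a3: {12f5e07, 382c757, 60dcff4, 875884a, f5eb2a3}.
Only in 2c8ba45's history (ahead): {00af4dc, 09504c6, 2c8ba45, 43c89a4, 635fbb8, 6e4858c, d980f8d, e12b435, e8c30fb} — 9.
Only in f5eb2a3's history (behind): {} — 0.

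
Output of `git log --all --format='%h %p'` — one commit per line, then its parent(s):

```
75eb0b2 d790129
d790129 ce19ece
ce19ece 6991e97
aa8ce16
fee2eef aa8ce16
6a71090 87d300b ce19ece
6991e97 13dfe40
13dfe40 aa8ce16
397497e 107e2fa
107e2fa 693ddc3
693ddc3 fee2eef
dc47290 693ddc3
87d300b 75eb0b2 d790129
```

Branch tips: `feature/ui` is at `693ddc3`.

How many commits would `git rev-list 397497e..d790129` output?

Reachable from d790129: {13dfe40, 6991e97, aa8ce16, ce19ece, d790129}.
Reachable from 397497e: {107e2fa, 397497e, 693ddc3, aa8ce16, fee2eef}.
In d790129's history but not 397497e's: {13dfe40, 6991e97, ce19ece, d790129} — 4 commits.

4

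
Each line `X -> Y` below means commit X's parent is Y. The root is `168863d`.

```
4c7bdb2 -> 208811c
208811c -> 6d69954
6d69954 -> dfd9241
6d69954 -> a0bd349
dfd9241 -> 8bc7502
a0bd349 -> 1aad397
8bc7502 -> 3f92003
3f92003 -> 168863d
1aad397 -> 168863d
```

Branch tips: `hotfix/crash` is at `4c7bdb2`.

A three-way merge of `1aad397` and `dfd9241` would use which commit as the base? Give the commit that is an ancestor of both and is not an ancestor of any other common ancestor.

Ancestors of 1aad397: {168863d, 1aad397}.
Ancestors of dfd9241: {168863d, 3f92003, 8bc7502, dfd9241}.
Common ancestors: {168863d}.
The only common ancestor is 168863d, so it is the merge base.

168863d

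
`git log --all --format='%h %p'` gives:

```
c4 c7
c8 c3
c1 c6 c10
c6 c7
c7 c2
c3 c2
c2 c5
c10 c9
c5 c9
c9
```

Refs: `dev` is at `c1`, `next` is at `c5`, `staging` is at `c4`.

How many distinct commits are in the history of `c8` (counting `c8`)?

5

Walking parent pointers from c8: reachable set = {c2, c3, c5, c8, c9}.
That is 5 commits.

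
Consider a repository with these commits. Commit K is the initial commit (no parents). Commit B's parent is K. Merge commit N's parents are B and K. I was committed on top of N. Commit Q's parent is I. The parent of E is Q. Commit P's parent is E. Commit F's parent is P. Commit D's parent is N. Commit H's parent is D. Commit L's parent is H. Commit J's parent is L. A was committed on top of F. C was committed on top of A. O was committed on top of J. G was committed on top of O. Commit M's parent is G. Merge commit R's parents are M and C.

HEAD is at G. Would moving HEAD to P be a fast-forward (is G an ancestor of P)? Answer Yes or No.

No

A fast-forward from G to P is possible iff G is an ancestor of P.
Ancestors of P: {B, E, I, K, N, P, Q}.
G is not among them, so fast-forward is not possible.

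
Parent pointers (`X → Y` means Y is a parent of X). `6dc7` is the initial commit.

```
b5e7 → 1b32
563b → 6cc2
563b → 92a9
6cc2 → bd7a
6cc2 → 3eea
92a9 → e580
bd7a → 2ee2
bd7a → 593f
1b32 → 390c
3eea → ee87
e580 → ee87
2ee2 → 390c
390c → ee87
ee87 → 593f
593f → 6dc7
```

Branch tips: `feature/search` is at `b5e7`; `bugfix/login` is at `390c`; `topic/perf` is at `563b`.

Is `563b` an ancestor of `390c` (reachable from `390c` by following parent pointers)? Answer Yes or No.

No

Ancestors of 390c: {390c, 593f, 6dc7, ee87}.
563b is not in that set, so it is not an ancestor of 390c.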